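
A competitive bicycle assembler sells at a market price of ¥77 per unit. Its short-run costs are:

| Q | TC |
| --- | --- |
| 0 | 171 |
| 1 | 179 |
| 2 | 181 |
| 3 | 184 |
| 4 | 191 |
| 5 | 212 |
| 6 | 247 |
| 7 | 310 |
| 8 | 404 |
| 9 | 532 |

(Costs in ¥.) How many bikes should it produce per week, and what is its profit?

Compute π = P·Q − TC at each output: Q=0: -171; Q=1: -102; Q=2: -27; Q=3: 47; Q=4: 117; Q=5: 173; Q=6: 215; Q=7: 229; Q=8: 212; Q=9: 161.
Profit is maximized at Q = 7. AVC there is 139/7 = ¥19.86 ≤ P, so producing beats shutting down (which would give -¥171).

Q = 7; profit = ¥229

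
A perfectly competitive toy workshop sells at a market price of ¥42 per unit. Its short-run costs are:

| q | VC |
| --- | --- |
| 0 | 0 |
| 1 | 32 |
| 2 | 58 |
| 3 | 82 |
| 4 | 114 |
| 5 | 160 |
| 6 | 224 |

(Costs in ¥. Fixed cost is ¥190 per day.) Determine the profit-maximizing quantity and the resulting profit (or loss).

q = 4; profit = -¥136

Tabulate TR − TC: q=0: -190; q=1: -180; q=2: -164; q=3: -146; q=4: -136; q=5: -140; q=6: -162.
Profit is maximized at q = 4. AVC there is 114/4 = ¥28.50 ≤ P, so producing beats shutting down (which would give -¥190).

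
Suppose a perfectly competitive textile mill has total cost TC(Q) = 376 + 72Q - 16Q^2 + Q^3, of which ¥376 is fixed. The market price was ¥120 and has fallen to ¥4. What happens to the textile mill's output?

Output falls from 12 to 0 (the firm shuts down)

MC = 72 - 32Q + 3Q^2; the shutdown threshold is min AVC = ¥8 (at Q = 8).
At P = ¥120 ≥ min AVC, set P = MC on the rising branch: Q = 12.
At P = ¥4 < min AVC = ¥8, price no longer covers variable cost at any output, so the firm shuts down: Q = 0.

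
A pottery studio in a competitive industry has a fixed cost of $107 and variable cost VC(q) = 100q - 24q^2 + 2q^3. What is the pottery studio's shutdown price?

The firm shuts down when price falls below the minimum of average variable cost. AVC = VC/q = 100 - 24q + 2q^2.
At the minimum of AVC, MC = AVC. MC = 100 - 48q + 6q^2; setting MC = AVC gives 4q^2 - 24q = 0, so q = 6. min AVC = 28.
The firm shuts down for any P below $28.

$28 per unit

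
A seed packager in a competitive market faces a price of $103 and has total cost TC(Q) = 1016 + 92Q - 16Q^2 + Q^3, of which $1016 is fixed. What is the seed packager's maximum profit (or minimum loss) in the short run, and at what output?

AVC = 92 - 16Q + Q^2 has its minimum $28 at Q = 8; price $103 clears that bar, so the firm operates.
MC = 92 - 32Q + 3Q^2. Setting P = MC and taking the root on the rising branch gives Q* = 11.
TR = 103·11 = 1133. TC = 1016 + 407 = 1423. Profit = 1133 − 1423 = -$290.
By producing, the firm covers all variable cost plus $726 of fixed cost; shutting down would lose the full $1016.

Profit = -$290 at Q = 11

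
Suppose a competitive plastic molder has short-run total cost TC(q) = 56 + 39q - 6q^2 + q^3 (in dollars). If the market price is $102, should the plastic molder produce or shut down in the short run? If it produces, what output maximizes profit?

Produce at q = 7

From TC, MC = TC'(q) = 39 - 12q + 3q^2 and AVC = VC/q = 39 - 6q + q^2.
AVC is minimized where dAVC/dq = -6 + 2q = 0, at q = 3; min AVC = 39 - 6·3 + 3^2 = $30.
Since P = $102 ≥ min AVC = $30, price covers variable cost and the firm should produce.
Solving P = MC: -63 - 12q + 3q^2 = 0 ⇒ q = -3 or 7. On the upward-sloping branch, q* = 7.
Check: AVC at q = 7 is $46 ≤ P, so revenue covers variable cost.
Profit = P·q − TC = 102·7 − 378 = $336.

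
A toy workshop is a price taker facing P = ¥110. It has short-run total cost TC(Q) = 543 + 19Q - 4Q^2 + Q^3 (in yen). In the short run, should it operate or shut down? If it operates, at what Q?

Variable cost is VC = 19Q - 4Q^2 + Q^3, so AVC = VC/Q = 19 - 4Q + Q^2 and MC = dTC/dQ = 19 - 8Q + 3Q^2.
AVC hits its minimum where MC = AVC, at Q = 2, giving min AVC = 19 - 4·2 + 2^2 = ¥15.
Because ¥110 ≥ ¥15, revenue can cover variable cost; the firm operates.
P = MC gives -91 - 8Q + 3Q^2 = 0, with roots -13/3 and 7. Take the larger (rising MC): Q* = 7.
Check: AVC at Q = 7 is ¥40 ≤ P, so revenue covers variable cost.
Profit = P·Q − TC = 110·7 − 823 = -¥53, a loss, but smaller than the ¥543 fixed cost the firm would lose by shutting down.

Produce at Q = 7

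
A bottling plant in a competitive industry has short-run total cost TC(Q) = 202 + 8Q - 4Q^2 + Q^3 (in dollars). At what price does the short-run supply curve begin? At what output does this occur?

The firm shuts down when price falls below the minimum of average variable cost. AVC = VC/Q = 8 - 4Q + Q^2.
At the minimum of AVC, MC = AVC. MC = 8 - 8Q + 3Q^2; setting MC = AVC gives 2Q^2 - 4Q = 0, so Q = 2. min AVC = 4.
So the shutdown price is $4.

$4 per unit, at Q = 2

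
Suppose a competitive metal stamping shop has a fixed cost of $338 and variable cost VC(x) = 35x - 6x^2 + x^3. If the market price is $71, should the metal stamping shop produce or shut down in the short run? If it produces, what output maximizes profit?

From TC, MC = TC'(x) = 35 - 12x + 3x^2 and AVC = VC/x = 35 - 6x + x^2.
AVC is minimized where dAVC/dx = -6 + 2x = 0, at x = 3; min AVC = 35 - 6·3 + 3^2 = $26.
Because $71 ≥ $26, revenue can cover variable cost; the firm operates.
P = MC gives -36 - 12x + 3x^2 = 0, with roots -2 and 6. Take the larger (rising MC): x* = 6.
Check: AVC at x = 6 is $35 ≤ P, so revenue covers variable cost.
Profit = P·x − TC = 71·6 − 548 = -$122, a loss, but smaller than the $338 fixed cost the firm would lose by shutting down.

Produce at x = 6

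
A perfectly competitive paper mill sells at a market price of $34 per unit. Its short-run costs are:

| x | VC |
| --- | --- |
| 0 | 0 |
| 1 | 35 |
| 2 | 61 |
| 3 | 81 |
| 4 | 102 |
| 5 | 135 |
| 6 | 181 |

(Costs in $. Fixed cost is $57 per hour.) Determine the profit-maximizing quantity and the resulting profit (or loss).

Tabulate TR − TC: x=0: -57; x=1: -58; x=2: -50; x=3: -36; x=4: -23; x=5: -22; x=6: -34.
Profit is maximized at x = 5. AVC there is 135/5 = $27 ≤ P, so producing beats shutting down (which would give -$57).

x = 5; profit = -$22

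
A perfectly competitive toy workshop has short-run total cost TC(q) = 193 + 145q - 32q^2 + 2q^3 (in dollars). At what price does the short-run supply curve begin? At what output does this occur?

The firm shuts down when price falls below the minimum of average variable cost. AVC = VC/q = 145 - 32q + 2q^2.
dAVC/dq = -32 + 4q = 0 gives q = 8. min AVC = 145 - 32·8 + 2·8^2 = 17.
The firm shuts down for any P below $17.

$17 per unit, at q = 8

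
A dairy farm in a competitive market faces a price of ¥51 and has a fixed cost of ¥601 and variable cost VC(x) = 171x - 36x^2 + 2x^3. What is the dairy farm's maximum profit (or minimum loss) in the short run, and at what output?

AVC = 171 - 36x + 2x^2 has its minimum ¥9 at x = 9; price ¥51 clears that bar, so the firm operates.
MC = 171 - 72x + 6x^2. Setting P = MC and taking the root on the rising branch gives x* = 10.
TR = 51·10 = 510. TC = 601 + 110 = 711. Profit = 510 − 711 = -¥201.
Shutting down would mean losing the fixed cost of ¥601, so operating at a loss of ¥201 is better by ¥400.

Profit = -¥201 at x = 10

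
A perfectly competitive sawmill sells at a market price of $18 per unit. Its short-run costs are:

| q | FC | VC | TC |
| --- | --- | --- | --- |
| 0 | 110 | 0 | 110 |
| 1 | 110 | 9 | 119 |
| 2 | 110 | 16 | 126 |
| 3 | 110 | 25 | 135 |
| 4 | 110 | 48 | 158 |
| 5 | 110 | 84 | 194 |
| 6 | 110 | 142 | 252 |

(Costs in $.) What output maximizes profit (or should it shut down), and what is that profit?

Tabulate TR − TC: q=0: -110; q=1: -101; q=2: -90; q=3: -81; q=4: -86; q=5: -104; q=6: -144.
Profit is maximized at q = 3. AVC there is 25/3 = $8.33 ≤ P, so producing beats shutting down (which would give -$110).

q = 3; profit = -$81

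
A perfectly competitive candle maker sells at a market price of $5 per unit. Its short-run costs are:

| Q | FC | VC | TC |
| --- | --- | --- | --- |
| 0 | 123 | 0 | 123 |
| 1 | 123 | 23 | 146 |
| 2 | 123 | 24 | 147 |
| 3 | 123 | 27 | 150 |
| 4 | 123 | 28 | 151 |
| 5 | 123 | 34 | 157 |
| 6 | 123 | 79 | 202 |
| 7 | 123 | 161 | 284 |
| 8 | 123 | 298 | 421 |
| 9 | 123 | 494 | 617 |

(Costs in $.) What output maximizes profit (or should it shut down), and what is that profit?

Q = 0 (shut down); profit = -$123

Profit at each row (π = 5Q − TC): Q=0: -123; Q=1: -141; Q=2: -137; Q=3: -135; Q=4: -131; Q=5: -132; Q=6: -172; Q=7: -249; Q=8: -381; Q=9: -572.
Profit is highest at Q = 0. Equivalently, the lowest AVC in the table is 34/5 ≈ $6.80 at Q = 5, and P = $5 falls below it — price never covers variable cost, so the firm shuts down and loses only its fixed cost.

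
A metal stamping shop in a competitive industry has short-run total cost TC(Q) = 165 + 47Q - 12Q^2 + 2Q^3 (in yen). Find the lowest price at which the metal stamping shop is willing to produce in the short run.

Short-run supply begins at min AVC. From VC = 47Q - 12Q^2 + 2Q^3, AVC = 47 - 12Q + 2Q^2.
At the minimum of AVC, MC = AVC. MC = 47 - 24Q + 6Q^2; setting MC = AVC gives 4Q^2 - 12Q = 0, so Q = 3. min AVC = 29.
So the shutdown price is ¥29.

¥29 per unit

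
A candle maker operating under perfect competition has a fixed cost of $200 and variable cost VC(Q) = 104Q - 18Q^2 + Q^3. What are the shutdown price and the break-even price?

Shutdown price = $23; break-even price = $44

Shutdown price = min AVC. AVC = 104 - 18Q + Q^2, with vertex at Q = 9 and minimum $23.
ATC = 200/Q + 104 - 18Q + Q^2. Setting dATC/dQ = −200/Q^2 − 18 + 2Q = 0 gives Q = 10 (since 2·10^3 − 18·10^2 = 200).
min ATC = 200/10 + 104 − 18·10 + 10^2 = $44. That is the break-even price.
For $23 ≤ P < $44 the firm produces at a loss; below $23 it shuts down.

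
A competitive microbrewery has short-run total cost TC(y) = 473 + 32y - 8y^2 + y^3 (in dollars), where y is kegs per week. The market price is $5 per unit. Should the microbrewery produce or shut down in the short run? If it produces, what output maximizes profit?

Shut down

Strip out fixed cost: VC = 32y - 8y^2 + y^3. Then AVC = 32 - 8y + y^2 and MC = 32 - 16y + 3y^2.
AVC is minimized where dAVC/dy = -8 + 2y = 0, at y = 4; min AVC = 32 - 8·4 + 4^2 = $16.
P = $5 lies below min AVC = $16; no output level covers variable cost.
Shutting down limits the loss to fixed cost, $473.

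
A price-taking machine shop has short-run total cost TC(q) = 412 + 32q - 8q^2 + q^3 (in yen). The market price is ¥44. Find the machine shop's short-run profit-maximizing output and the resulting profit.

AVC = 32 - 8q + q^2; min AVC = ¥16 at q = 4. Since P = ¥44 ≥ min AVC, the firm produces.
MC = 32 - 16q + 3q^2. Setting P = MC and taking the root on the rising branch gives q* = 6.
TR = 44·6 = 264. TC = 412 + 120 = 532. Profit = 264 − 532 = -¥268.
By producing, the firm covers all variable cost plus ¥144 of fixed cost; shutting down would lose the full ¥412.

Profit = -¥268 at q = 6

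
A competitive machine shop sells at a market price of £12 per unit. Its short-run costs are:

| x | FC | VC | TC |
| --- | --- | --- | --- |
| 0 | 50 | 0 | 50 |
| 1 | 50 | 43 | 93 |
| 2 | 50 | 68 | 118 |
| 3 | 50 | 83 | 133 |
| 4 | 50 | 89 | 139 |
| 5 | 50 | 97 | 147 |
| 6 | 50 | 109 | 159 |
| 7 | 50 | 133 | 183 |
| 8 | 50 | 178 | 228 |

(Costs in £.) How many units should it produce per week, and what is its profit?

Tabulate TR − TC: x=0: -50; x=1: -81; x=2: -94; x=3: -97; x=4: -91; x=5: -87; x=6: -87; x=7: -99; x=8: -132.
Profit is highest at x = 0. Equivalently, the lowest AVC in the table is 109/6 ≈ £18.17 at x = 6, and P = £12 falls below it — price never covers variable cost, so the firm shuts down and loses only its fixed cost.

x = 0 (shut down); profit = -£50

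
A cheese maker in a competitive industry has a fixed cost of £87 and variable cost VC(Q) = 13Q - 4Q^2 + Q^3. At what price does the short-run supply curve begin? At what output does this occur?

£9 per unit, at Q = 2

Short-run supply begins at min AVC. From VC = 13Q - 4Q^2 + Q^3, AVC = 13 - 4Q + Q^2.
dAVC/dQ = -4 + 2Q = 0 gives Q = 2. min AVC = 13 - 4·2 + 2^2 = 9.
The firm shuts down for any P below £9.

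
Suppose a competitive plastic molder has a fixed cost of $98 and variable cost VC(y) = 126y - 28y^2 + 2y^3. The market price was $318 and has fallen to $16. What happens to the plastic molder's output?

MC = 126 - 56y + 6y^2; the shutdown threshold is min AVC = $28 (at y = 7).
With P = $318 above the shutdown price, P = MC gives y = 12.
At P = $16 < min AVC = $28, price no longer covers variable cost at any output, so the firm shuts down: y = 0.

Output falls from 12 to 0 (the firm shuts down)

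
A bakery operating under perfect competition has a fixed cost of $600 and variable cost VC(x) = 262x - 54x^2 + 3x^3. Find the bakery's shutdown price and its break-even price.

Shutdown price = $19; break-even price = $82

Shutdown price = min AVC. AVC = 262 - 54x + 3x^2, with vertex at x = 9 and minimum $19.
ATC = 600/x + 262 - 54x + 3x^2. Setting dATC/dx = −600/x^2 − 54 + 6x = 0 gives x = 10 (since 6·10^3 − 54·10^2 = 600).
min ATC = 600/10 + 262 − 54·10 + 3·10^2 = $82. That is the break-even price.
For $19 ≤ P < $82 the firm produces at a loss; below $19 it shuts down.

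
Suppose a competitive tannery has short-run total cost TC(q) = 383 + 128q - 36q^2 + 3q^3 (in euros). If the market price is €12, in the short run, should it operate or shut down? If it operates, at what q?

Strip out fixed cost: VC = 128q - 36q^2 + 3q^3. Then AVC = 128 - 36q + 3q^2 and MC = 128 - 72q + 9q^2.
AVC hits its minimum where MC = AVC, at q = 6, giving min AVC = 128 - 36·6 + 3·6^2 = €20.
With P < min AVC (€12 < €20), every unit sold adds to the loss.
Shutting down limits the loss to fixed cost, €383.

Shut down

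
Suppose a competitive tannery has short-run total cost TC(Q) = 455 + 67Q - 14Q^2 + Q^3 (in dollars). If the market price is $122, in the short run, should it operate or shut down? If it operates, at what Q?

Strip out fixed cost: VC = 67Q - 14Q^2 + Q^3. Then AVC = 67 - 14Q + Q^2 and MC = 67 - 28Q + 3Q^2.
The AVC parabola has its vertex at Q = 14/2 = 7, where AVC = 67 - 14·7 + 7^2 = $18.
P = $122 exceeds min AVC = $18, so the firm stays open.
Solving P = MC: -55 - 28Q + 3Q^2 = 0 ⇒ Q = -5/3 or 11. On the upward-sloping branch, Q* = 11.
Check: AVC at Q = 11 is $34 ≤ P, so revenue covers variable cost.
Profit = P·Q − TC = 122·11 − 829 = $513.

Produce at Q = 11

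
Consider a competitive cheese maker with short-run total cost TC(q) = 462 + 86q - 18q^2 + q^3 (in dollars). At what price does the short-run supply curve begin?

The shutdown price is the minimum of AVC. VC = 86q - 18q^2 + q^3, so AVC = 86 - 18q + q^2.
dAVC/dq = -18 + 2q = 0 gives q = 9. min AVC = 86 - 18·9 + 9^2 = 5.
For P < $5 the firm produces nothing.

$5 per unit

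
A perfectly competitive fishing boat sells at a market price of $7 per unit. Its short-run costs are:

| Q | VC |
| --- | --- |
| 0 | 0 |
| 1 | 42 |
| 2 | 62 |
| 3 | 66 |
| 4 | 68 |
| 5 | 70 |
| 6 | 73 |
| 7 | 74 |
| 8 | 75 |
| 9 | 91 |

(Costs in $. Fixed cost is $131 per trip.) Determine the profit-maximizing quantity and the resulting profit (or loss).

Q = 0 (shut down); profit = -$131

Profit at each row (π = 7Q − TC): Q=0: -131; Q=1: -166; Q=2: -179; Q=3: -176; Q=4: -171; Q=5: -166; Q=6: -162; Q=7: -156; Q=8: -150; Q=9: -159.
Profit is highest at Q = 0. Equivalently, the lowest AVC in the table is 75/8 ≈ $9.38 at Q = 8, and P = $7 falls below it — price never covers variable cost, so the firm shuts down and loses only its fixed cost.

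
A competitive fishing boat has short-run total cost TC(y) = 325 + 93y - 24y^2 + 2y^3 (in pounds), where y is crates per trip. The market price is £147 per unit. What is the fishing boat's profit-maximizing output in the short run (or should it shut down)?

Produce at y = 9

Strip out fixed cost: VC = 93y - 24y^2 + 2y^3. Then AVC = 93 - 24y + 2y^2 and MC = 93 - 48y + 6y^2.
AVC hits its minimum where MC = AVC, at y = 6, giving min AVC = 93 - 24·6 + 2·6^2 = £21.
Because £147 ≥ £21, revenue can cover variable cost; the firm operates.
Set P = MC: 147 = 93 - 48y + 6y^2 → -54 - 48y + 6y^2 = 0. The roots are y = -1 and y = 9; the profit-maximizing output is on the rising part of MC, so y* = 9.
Check: AVC at y = 9 is £39 ≤ P, so revenue covers variable cost.
Profit = P·y − TC = 147·9 − 676 = £647.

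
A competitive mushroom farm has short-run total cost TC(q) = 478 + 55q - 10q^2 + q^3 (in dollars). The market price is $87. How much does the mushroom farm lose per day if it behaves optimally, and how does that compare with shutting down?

AVC = 55 - 10q + q^2; min AVC = $30 at q = 5. Since P = $87 ≥ min AVC, the firm produces.
MC = 55 - 20q + 3q^2. Setting P = MC and taking the root on the rising branch gives q* = 8.
TR = 87·8 = 696. TC = 478 + 312 = 790. Profit = 696 − 790 = -$94.
Shutting down would mean losing the fixed cost of $478, so operating at a loss of $94 is better by $384.

Profit = -$94 at q = 8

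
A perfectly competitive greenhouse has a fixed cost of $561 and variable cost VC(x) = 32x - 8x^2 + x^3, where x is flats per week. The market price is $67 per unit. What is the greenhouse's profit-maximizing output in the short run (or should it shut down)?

Produce at x = 7

Strip out fixed cost: VC = 32x - 8x^2 + x^3. Then AVC = 32 - 8x + x^2 and MC = 32 - 16x + 3x^2.
The AVC parabola has its vertex at x = 8/2 = 4, where AVC = 32 - 8·4 + 4^2 = $16.
Since P = $67 ≥ min AVC = $16, price covers variable cost and the firm should produce.
Solving P = MC: -35 - 16x + 3x^2 = 0 ⇒ x = -5/3 or 7. On the upward-sloping branch, x* = 7.
Check: AVC at x = 7 is $25 ≤ P, so revenue covers variable cost.
Profit = P·x − TC = 67·7 − 736 = -$267, a loss, but smaller than the $561 fixed cost the firm would lose by shutting down.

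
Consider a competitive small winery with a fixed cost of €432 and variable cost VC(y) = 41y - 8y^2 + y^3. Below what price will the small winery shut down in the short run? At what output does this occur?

€25 per unit, at y = 4

Short-run supply begins at min AVC. From VC = 41y - 8y^2 + y^3, AVC = 41 - 8y + y^2.
At the minimum of AVC, MC = AVC. MC = 41 - 16y + 3y^2; setting MC = AVC gives 2y^2 - 8y = 0, so y = 4. min AVC = 25.
The firm shuts down for any P below €25.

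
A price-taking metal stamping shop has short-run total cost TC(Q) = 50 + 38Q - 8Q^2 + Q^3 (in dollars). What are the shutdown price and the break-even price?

AVC = 38 - 8Q + Q^2; minimized at Q = 4, giving min AVC = $22. That is the shutdown price.
ATC = 50/Q + 38 - 8Q + Q^2. Setting dATC/dQ = −50/Q^2 − 8 + 2Q = 0 gives Q = 5 (since 2·5^3 − 8·5^2 = 50).
min ATC = 50/5 + 38 − 8·5 + 5^2 = $33. That is the break-even price.
For $22 ≤ P < $33 the firm produces at a loss; below $22 it shuts down.

Shutdown price = $22; break-even price = $33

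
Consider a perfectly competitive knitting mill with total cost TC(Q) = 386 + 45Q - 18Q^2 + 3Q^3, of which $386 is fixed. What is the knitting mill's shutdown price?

$18 per unit

The shutdown price is the minimum of AVC. VC = 45Q - 18Q^2 + 3Q^3, so AVC = 45 - 18Q + 3Q^2.
At the minimum of AVC, MC = AVC. MC = 45 - 36Q + 9Q^2; setting MC = AVC gives 6Q^2 - 18Q = 0, so Q = 3. min AVC = 18.
So the shutdown price is $18.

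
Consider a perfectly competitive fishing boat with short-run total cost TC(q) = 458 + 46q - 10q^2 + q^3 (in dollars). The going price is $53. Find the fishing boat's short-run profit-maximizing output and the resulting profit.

Profit = -$262 at q = 7

AVC = 46 - 10q + q^2; min AVC = $21 at q = 5. Since P = $53 ≥ min AVC, the firm produces.
MC = 46 - 20q + 3q^2. Setting P = MC and taking the root on the rising branch gives q* = 7.
TR = 53·7 = 371. TC = 458 + 175 = 633. Profit = 371 − 633 = -$262.
Shutting down would mean losing the fixed cost of $458, so operating at a loss of $262 is better by $196.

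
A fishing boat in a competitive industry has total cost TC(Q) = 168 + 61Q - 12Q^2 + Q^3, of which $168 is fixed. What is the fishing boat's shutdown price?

The firm shuts down when price falls below the minimum of average variable cost. AVC = VC/Q = 61 - 12Q + Q^2.
At the minimum of AVC, MC = AVC. MC = 61 - 24Q + 3Q^2; setting MC = AVC gives 2Q^2 - 12Q = 0, so Q = 6. min AVC = 25.
So the shutdown price is $25.

$25 per unit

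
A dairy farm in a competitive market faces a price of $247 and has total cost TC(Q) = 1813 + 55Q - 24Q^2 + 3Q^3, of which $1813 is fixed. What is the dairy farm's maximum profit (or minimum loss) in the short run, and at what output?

AVC = 55 - 24Q + 3Q^2 has its minimum $7 at Q = 4; price $247 clears that bar, so the firm operates.
With MC = 55 - 48Q + 9Q^2, P = MC on the upward-sloping part at Q* = 8.
TR = 247·8 = 1976. TC = 1813 + 440 = 2253. Profit = 1976 − 2253 = -$277.
Shutting down would mean losing the fixed cost of $1813, so operating at a loss of $277 is better by $1536.

Profit = -$277 at Q = 8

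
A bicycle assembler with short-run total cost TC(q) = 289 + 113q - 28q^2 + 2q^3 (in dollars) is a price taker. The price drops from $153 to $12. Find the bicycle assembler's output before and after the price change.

Output falls from 10 to 0 (the firm shuts down)

MC = 113 - 56q + 6q^2; the shutdown threshold is min AVC = $15 (at q = 7).
With P = $153 above the shutdown price, P = MC gives q = 10.
At P = $12 < min AVC = $15, price no longer covers variable cost at any output, so the firm shuts down: q = 0.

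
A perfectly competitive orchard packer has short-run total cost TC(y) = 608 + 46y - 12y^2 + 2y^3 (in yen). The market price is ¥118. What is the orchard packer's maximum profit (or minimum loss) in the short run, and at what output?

Profit = -¥176 at y = 6

AVC = 46 - 12y + 2y^2; min AVC = ¥28 at y = 3. Since P = ¥118 ≥ min AVC, the firm produces.
MC = 46 - 24y + 6y^2. Setting P = MC and taking the root on the rising branch gives y* = 6.
TR = 118·6 = 708. TC = 608 + 276 = 884. Profit = 708 − 884 = -¥176.
Shutting down would mean losing the fixed cost of ¥608, so operating at a loss of ¥176 is better by ¥432.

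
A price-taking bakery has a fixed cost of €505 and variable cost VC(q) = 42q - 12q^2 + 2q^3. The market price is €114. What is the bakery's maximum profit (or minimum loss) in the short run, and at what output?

Profit = -€73 at q = 6

AVC = 42 - 12q + 2q^2; min AVC = €24 at q = 3. Since P = €114 ≥ min AVC, the firm produces.
With MC = 42 - 24q + 6q^2, P = MC on the upward-sloping part at q* = 6.
TR = 114·6 = 684. TC = 505 + 252 = 757. Profit = 684 − 757 = -€73.
Shutting down would mean losing the fixed cost of €505, so operating at a loss of €73 is better by €432.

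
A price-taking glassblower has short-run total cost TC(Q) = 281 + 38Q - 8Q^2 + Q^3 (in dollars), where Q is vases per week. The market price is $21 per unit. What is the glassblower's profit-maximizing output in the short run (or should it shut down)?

Shut down

From TC, MC = TC'(Q) = 38 - 16Q + 3Q^2 and AVC = VC/Q = 38 - 8Q + Q^2.
The AVC parabola has its vertex at Q = 8/2 = 4, where AVC = 38 - 8·4 + 4^2 = $22.
Since P = $21 < min AVC = $22, price fails to cover variable cost at any output.
Best response: produce nothing and absorb the $281 fixed cost.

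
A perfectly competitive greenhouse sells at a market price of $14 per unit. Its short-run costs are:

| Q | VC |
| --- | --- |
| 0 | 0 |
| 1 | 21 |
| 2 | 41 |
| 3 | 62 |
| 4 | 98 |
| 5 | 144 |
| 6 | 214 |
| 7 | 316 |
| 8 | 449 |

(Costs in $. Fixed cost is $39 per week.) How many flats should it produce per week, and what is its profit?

Compute π = P·Q − TC at each output: Q=0: -39; Q=1: -46; Q=2: -52; Q=3: -59; Q=4: -81; Q=5: -113; Q=6: -169; Q=7: -257; Q=8: -376.
Profit is highest at Q = 0. Equivalently, the lowest AVC in the table is 41/2 ≈ $20.50 at Q = 2, and P = $14 falls below it — price never covers variable cost, so the firm shuts down and loses only its fixed cost.

Q = 0 (shut down); profit = -$39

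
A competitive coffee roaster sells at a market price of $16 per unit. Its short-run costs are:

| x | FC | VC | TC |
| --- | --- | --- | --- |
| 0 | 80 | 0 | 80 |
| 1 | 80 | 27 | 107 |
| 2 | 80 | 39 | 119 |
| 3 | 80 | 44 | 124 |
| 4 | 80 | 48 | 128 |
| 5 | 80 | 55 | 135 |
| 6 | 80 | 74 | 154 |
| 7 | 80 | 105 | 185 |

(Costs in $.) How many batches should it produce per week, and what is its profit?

x = 5; profit = -$55

Compute π = P·x − TC at each output: x=0: -80; x=1: -91; x=2: -87; x=3: -76; x=4: -64; x=5: -55; x=6: -58; x=7: -73.
Profit is maximized at x = 5. AVC there is 55/5 = $11 ≤ P, so producing beats shutting down (which would give -$80).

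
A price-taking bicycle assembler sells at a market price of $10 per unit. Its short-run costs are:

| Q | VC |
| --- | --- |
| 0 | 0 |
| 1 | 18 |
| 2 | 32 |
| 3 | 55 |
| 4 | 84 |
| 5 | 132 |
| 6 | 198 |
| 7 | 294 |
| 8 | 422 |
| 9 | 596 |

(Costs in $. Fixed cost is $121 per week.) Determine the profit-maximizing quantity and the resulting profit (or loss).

Tabulate TR − TC: Q=0: -121; Q=1: -129; Q=2: -133; Q=3: -146; Q=4: -165; Q=5: -203; Q=6: -259; Q=7: -345; Q=8: -463; Q=9: -627.
Profit is highest at Q = 0. Equivalently, the lowest AVC in the table is 32/2 ≈ $16 at Q = 2, and P = $10 falls below it — price never covers variable cost, so the firm shuts down and loses only its fixed cost.

Q = 0 (shut down); profit = -$121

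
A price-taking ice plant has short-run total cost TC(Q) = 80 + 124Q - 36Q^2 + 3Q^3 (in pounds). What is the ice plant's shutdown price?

The shutdown price is the minimum of AVC. VC = 124Q - 36Q^2 + 3Q^3, so AVC = 124 - 36Q + 3Q^2.
At the minimum of AVC, MC = AVC. MC = 124 - 72Q + 9Q^2; setting MC = AVC gives 6Q^2 - 36Q = 0, so Q = 6. min AVC = 16.
For P < £16 the firm produces nothing.

£16 per unit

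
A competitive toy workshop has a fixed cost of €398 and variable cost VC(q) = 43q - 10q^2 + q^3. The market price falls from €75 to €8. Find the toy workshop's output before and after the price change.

AVC = 43 - 10q + q^2, minimized at q = 5 where min AVC = €18. MC = 43 - 20q + 3q^2.
At P = €75 ≥ min AVC, set P = MC on the rising branch: q = 8.
At P = €8 < min AVC = €18, price no longer covers variable cost at any output, so the firm shuts down: q = 0.

Output falls from 8 to 0 (the firm shuts down)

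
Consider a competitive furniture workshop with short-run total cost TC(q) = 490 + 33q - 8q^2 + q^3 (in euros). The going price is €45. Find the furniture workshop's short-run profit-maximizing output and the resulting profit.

Profit = -€346 at q = 6

AVC = 33 - 8q + q^2 has its minimum €17 at q = 4; price €45 clears that bar, so the firm operates.
With MC = 33 - 16q + 3q^2, P = MC on the upward-sloping part at q* = 6.
TR = 45·6 = 270. TC = 490 + 126 = 616. Profit = 270 − 616 = -€346.
Shutting down would mean losing the fixed cost of €490, so operating at a loss of €346 is better by €144.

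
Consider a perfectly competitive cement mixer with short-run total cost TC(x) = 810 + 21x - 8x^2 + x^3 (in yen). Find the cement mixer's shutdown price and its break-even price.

Shutdown price = ¥5; break-even price = ¥120

AVC = 21 - 8x + x^2; minimized at x = 4, giving min AVC = ¥5. That is the shutdown price.
ATC = 810/x + 21 - 8x + x^2. Setting dATC/dx = −810/x^2 − 8 + 2x = 0 gives x = 9 (since 2·9^3 − 8·9^2 = 810).
min ATC = 810/9 + 21 − 8·9 + 9^2 = ¥120. That is the break-even price.
For ¥5 ≤ P < ¥120 the firm produces at a loss; below ¥5 it shuts down.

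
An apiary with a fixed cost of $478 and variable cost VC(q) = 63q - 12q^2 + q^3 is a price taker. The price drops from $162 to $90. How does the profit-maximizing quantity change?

Output falls from 11 to 9

AVC = 63 - 12q + q^2, minimized at q = 6 where min AVC = $27. MC = 63 - 24q + 3q^2.
With P = $162 above the shutdown price, P = MC gives q = 11.
At P = $90 ≥ min AVC, set P = MC: q = 9. The firm stays open but cuts output.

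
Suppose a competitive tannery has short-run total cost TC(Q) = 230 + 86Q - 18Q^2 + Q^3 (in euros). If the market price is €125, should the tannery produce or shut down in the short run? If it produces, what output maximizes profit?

Strip out fixed cost: VC = 86Q - 18Q^2 + Q^3. Then AVC = 86 - 18Q + Q^2 and MC = 86 - 36Q + 3Q^2.
The AVC parabola has its vertex at Q = 18/2 = 9, where AVC = 86 - 18·9 + 9^2 = €5.
P = €125 exceeds min AVC = €5, so the firm stays open.
Set P = MC: 125 = 86 - 36Q + 3Q^2 → -39 - 36Q + 3Q^2 = 0. The roots are Q = -1 and Q = 13; the profit-maximizing output is on the rising part of MC, so Q* = 13.
Check: AVC at Q = 13 is €21 ≤ P, so revenue covers variable cost.
Profit = P·Q − TC = 125·13 − 503 = €1122.

Produce at Q = 13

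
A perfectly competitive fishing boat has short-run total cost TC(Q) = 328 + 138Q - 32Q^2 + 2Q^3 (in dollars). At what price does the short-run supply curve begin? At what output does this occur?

$10 per unit, at Q = 8

The shutdown price is the minimum of AVC. VC = 138Q - 32Q^2 + 2Q^3, so AVC = 138 - 32Q + 2Q^2.
At the minimum of AVC, MC = AVC. MC = 138 - 64Q + 6Q^2; setting MC = AVC gives 4Q^2 - 32Q = 0, so Q = 8. min AVC = 10.
So the shutdown price is $10.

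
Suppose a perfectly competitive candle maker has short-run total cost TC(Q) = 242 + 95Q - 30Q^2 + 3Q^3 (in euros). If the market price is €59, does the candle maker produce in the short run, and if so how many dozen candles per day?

From TC, MC = TC'(Q) = 95 - 60Q + 9Q^2 and AVC = VC/Q = 95 - 30Q + 3Q^2.
AVC hits its minimum where MC = AVC, at Q = 5, giving min AVC = 95 - 30·5 + 3·5^2 = €20.
P = €59 exceeds min AVC = €20, so the firm stays open.
Set P = MC: 59 = 95 - 60Q + 9Q^2 → 36 - 60Q + 9Q^2 = 0. The roots are Q = 2/3 and Q = 6; the profit-maximizing output is on the rising part of MC, so Q* = 6.
Check: AVC at Q = 6 is €23 ≤ P, so revenue covers variable cost.
Profit = P·Q − TC = 59·6 − 380 = -€26, a loss, but smaller than the €242 fixed cost the firm would lose by shutting down.

Produce at Q = 6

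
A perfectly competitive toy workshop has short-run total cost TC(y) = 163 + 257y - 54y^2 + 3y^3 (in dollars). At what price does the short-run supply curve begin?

$14 per unit

Short-run supply begins at min AVC. From VC = 257y - 54y^2 + 3y^3, AVC = 257 - 54y + 3y^2.
At the minimum of AVC, MC = AVC. MC = 257 - 108y + 9y^2; setting MC = AVC gives 6y^2 - 54y = 0, so y = 9. min AVC = 14.
So the shutdown price is $14.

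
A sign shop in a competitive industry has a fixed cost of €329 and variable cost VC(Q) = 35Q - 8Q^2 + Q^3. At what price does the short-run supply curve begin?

Short-run supply begins at min AVC. From VC = 35Q - 8Q^2 + Q^3, AVC = 35 - 8Q + Q^2.
At the minimum of AVC, MC = AVC. MC = 35 - 16Q + 3Q^2; setting MC = AVC gives 2Q^2 - 8Q = 0, so Q = 4. min AVC = 19.
So the shutdown price is €19.

€19 per unit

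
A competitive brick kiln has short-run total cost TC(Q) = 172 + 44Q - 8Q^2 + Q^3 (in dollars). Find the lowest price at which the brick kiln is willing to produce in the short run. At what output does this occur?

$28 per unit, at Q = 4

Short-run supply begins at min AVC. From VC = 44Q - 8Q^2 + Q^3, AVC = 44 - 8Q + Q^2.
dAVC/dQ = -8 + 2Q = 0 gives Q = 4. min AVC = 44 - 8·4 + 4^2 = 28.
So the shutdown price is $28.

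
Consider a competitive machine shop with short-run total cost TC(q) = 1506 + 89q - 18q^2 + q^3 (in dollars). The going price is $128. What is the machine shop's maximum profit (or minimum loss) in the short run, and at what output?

AVC = 89 - 18q + q^2; min AVC = $8 at q = 9. Since P = $128 ≥ min AVC, the firm produces.
With MC = 89 - 36q + 3q^2, P = MC on the upward-sloping part at q* = 13.
TR = 128·13 = 1664. TC = 1506 + 312 = 1818. Profit = 1664 − 1818 = -$154.
By producing, the firm covers all variable cost plus $1352 of fixed cost; shutting down would lose the full $1506.

Profit = -$154 at q = 13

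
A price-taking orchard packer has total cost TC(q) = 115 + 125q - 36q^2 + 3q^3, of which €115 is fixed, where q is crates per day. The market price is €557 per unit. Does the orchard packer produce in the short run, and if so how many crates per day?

Variable cost is VC = 125q - 36q^2 + 3q^3, so AVC = VC/q = 125 - 36q + 3q^2 and MC = dTC/dq = 125 - 72q + 9q^2.
The AVC parabola has its vertex at q = 36/6 = 6, where AVC = 125 - 36·6 + 3·6^2 = €17.
P = €557 exceeds min AVC = €17, so the firm stays open.
Solving P = MC: -432 - 72q + 9q^2 = 0 ⇒ q = -4 or 12. On the upward-sloping branch, q* = 12.
Check: AVC at q = 12 is €125 ≤ P, so revenue covers variable cost.
Profit = P·q − TC = 557·12 − 1615 = €5069.

Produce at q = 12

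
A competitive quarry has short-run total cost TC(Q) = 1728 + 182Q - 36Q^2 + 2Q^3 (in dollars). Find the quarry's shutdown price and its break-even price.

Shutdown price = $20; break-even price = $182

AVC = 182 - 36Q + 2Q^2; minimized at Q = 9, giving min AVC = $20. That is the shutdown price.
ATC = 1728/Q + 182 - 36Q + 2Q^2. Setting dATC/dQ = −1728/Q^2 − 36 + 4Q = 0 gives Q = 12 (since 4·12^3 − 36·12^2 = 1728).
min ATC = 1728/12 + 182 − 36·12 + 2·12^2 = $182. That is the break-even price.
Between these two prices the firm operates at a loss; above $182 it earns a profit.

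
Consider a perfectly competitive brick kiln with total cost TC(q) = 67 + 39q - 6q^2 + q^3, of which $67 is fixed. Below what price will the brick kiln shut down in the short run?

The shutdown price is the minimum of AVC. VC = 39q - 6q^2 + q^3, so AVC = 39 - 6q + q^2.
dAVC/dq = -6 + 2q = 0 gives q = 3. min AVC = 39 - 6·3 + 3^2 = 30.
So the shutdown price is $30.

$30 per unit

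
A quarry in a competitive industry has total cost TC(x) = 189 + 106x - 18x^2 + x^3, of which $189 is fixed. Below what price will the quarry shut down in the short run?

Short-run supply begins at min AVC. From VC = 106x - 18x^2 + x^3, AVC = 106 - 18x + x^2.
At the minimum of AVC, MC = AVC. MC = 106 - 36x + 3x^2; setting MC = AVC gives 2x^2 - 18x = 0, so x = 9. min AVC = 25.
The firm shuts down for any P below $25.

$25 per unit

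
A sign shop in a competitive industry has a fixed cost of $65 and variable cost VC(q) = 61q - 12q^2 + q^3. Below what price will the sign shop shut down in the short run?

$25 per unit

The shutdown price is the minimum of AVC. VC = 61q - 12q^2 + q^3, so AVC = 61 - 12q + q^2.
At the minimum of AVC, MC = AVC. MC = 61 - 24q + 3q^2; setting MC = AVC gives 2q^2 - 12q = 0, so q = 6. min AVC = 25.
So the shutdown price is $25.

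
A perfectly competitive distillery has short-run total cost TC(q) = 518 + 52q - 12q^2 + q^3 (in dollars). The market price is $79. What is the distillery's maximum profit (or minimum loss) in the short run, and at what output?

Profit = -$32 at q = 9

AVC = 52 - 12q + q^2; min AVC = $16 at q = 6. Since P = $79 ≥ min AVC, the firm produces.
With MC = 52 - 24q + 3q^2, P = MC on the upward-sloping part at q* = 9.
TR = 79·9 = 711. TC = 518 + 225 = 743. Profit = 711 − 743 = -$32.
By producing, the firm covers all variable cost plus $486 of fixed cost; shutting down would lose the full $518.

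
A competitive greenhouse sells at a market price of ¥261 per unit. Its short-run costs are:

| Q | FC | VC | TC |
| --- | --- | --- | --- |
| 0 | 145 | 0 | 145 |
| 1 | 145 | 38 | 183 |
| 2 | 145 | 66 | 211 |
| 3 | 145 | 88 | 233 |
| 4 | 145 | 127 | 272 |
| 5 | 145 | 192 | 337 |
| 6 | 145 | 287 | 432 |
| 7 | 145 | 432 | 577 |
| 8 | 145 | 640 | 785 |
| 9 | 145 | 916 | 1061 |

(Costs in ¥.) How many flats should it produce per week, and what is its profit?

Q = 8; profit = ¥1303

Profit at each row (π = 261Q − TC): Q=0: -145; Q=1: 78; Q=2: 311; Q=3: 550; Q=4: 772; Q=5: 968; Q=6: 1134; Q=7: 1250; Q=8: 1303; Q=9: 1288.
Profit is maximized at Q = 8. AVC there is 640/8 = ¥80 ≤ P, so producing beats shutting down (which would give -¥145).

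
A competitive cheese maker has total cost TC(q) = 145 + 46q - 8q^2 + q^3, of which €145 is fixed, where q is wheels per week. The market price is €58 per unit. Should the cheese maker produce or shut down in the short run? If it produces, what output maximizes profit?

Produce at q = 6

Strip out fixed cost: VC = 46q - 8q^2 + q^3. Then AVC = 46 - 8q + q^2 and MC = 46 - 16q + 3q^2.
AVC hits its minimum where MC = AVC, at q = 4, giving min AVC = 46 - 8·4 + 4^2 = €30.
Since P = €58 ≥ min AVC = €30, price covers variable cost and the firm should produce.
P = MC gives -12 - 16q + 3q^2 = 0, with roots -2/3 and 6. Take the larger (rising MC): q* = 6.
Check: AVC at q = 6 is €34 ≤ P, so revenue covers variable cost.
Profit = P·q − TC = 58·6 − 349 = -€1, a loss, but smaller than the €145 fixed cost the firm would lose by shutting down.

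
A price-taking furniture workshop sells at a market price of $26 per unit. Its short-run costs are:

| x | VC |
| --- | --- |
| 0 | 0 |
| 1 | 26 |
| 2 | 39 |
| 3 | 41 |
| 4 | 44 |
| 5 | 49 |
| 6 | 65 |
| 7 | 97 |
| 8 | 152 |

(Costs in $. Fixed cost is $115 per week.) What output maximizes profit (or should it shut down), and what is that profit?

Profit at each row (π = 26x − TC): x=0: -115; x=1: -115; x=2: -102; x=3: -78; x=4: -55; x=5: -34; x=6: -24; x=7: -30; x=8: -59.
Profit is maximized at x = 6. AVC there is 65/6 = $10.83 ≤ P, so producing beats shutting down (which would give -$115).

x = 6; profit = -$24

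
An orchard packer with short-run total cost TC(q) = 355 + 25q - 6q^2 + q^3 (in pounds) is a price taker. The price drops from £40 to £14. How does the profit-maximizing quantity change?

AVC = 25 - 6q + q^2, minimized at q = 3 where min AVC = £16. MC = 25 - 12q + 3q^2.
At P = £40 ≥ min AVC, set P = MC on the rising branch: q = 5.
At P = £14 < min AVC = £16, price no longer covers variable cost at any output, so the firm shuts down: q = 0.

Output falls from 5 to 0 (the firm shuts down)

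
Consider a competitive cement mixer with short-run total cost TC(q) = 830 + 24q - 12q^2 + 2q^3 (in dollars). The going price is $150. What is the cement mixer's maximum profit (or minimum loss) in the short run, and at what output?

AVC = 24 - 12q + 2q^2; min AVC = $6 at q = 3. Since P = $150 ≥ min AVC, the firm produces.
With MC = 24 - 24q + 6q^2, P = MC on the upward-sloping part at q* = 7.
TR = 150·7 = 1050. TC = 830 + 266 = 1096. Profit = 1050 − 1096 = -$46.
Shutting down would mean losing the fixed cost of $830, so operating at a loss of $46 is better by $784.

Profit = -$46 at q = 7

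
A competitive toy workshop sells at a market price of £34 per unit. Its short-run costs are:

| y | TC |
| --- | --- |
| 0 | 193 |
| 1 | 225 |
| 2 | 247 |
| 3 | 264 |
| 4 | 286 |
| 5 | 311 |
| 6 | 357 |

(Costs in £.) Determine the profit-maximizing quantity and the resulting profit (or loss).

y = 5; profit = -£141

Compute π = P·y − TC at each output: y=0: -193; y=1: -191; y=2: -179; y=3: -162; y=4: -150; y=5: -141; y=6: -153.
Profit is maximized at y = 5. AVC there is 118/5 = £23.60 ≤ P, so producing beats shutting down (which would give -£193).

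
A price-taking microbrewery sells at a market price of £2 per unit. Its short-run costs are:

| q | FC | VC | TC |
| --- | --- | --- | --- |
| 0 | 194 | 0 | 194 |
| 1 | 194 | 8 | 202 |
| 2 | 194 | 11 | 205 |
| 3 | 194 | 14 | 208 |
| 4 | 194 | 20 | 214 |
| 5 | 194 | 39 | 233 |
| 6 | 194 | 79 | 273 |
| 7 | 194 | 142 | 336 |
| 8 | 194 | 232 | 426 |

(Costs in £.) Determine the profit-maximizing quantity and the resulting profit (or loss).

Profit at each row (π = 2q − TC): q=0: -194; q=1: -200; q=2: -201; q=3: -202; q=4: -206; q=5: -223; q=6: -261; q=7: -322; q=8: -410.
Profit is highest at q = 0. Equivalently, the lowest AVC in the table is 14/3 ≈ £4.67 at q = 3, and P = £2 falls below it — price never covers variable cost, so the firm shuts down and loses only its fixed cost.

q = 0 (shut down); profit = -£194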